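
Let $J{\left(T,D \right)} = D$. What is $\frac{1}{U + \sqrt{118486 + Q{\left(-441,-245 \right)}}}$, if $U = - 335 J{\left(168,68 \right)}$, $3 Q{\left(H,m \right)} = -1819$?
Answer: $- \frac{68340}{1556431561} - \frac{\sqrt{1060917}}{1556431561} \approx -4.457 \cdot 10^{-5}$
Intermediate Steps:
$Q{\left(H,m \right)} = - \frac{1819}{3}$ ($Q{\left(H,m \right)} = \frac{1}{3} \left(-1819\right) = - \frac{1819}{3}$)
$U = -22780$ ($U = \left(-335\right) 68 = -22780$)
$\frac{1}{U + \sqrt{118486 + Q{\left(-441,-245 \right)}}} = \frac{1}{-22780 + \sqrt{118486 - \frac{1819}{3}}} = \frac{1}{-22780 + \sqrt{\frac{353639}{3}}} = \frac{1}{-22780 + \frac{\sqrt{1060917}}{3}}$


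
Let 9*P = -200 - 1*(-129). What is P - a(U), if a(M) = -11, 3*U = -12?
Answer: 28/9 ≈ 3.1111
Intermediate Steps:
U = -4 (U = (1/3)*(-12) = -4)
P = -71/9 (P = (-200 - 1*(-129))/9 = (-200 + 129)/9 = (1/9)*(-71) = -71/9 ≈ -7.8889)
P - a(U) = -71/9 - 1*(-11) = -71/9 + 11 = 28/9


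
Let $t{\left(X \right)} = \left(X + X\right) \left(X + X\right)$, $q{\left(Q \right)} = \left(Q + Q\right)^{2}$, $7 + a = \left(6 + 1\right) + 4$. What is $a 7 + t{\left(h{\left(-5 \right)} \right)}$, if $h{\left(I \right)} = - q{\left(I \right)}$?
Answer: $40028$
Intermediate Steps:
$a = 4$ ($a = -7 + \left(\left(6 + 1\right) + 4\right) = -7 + \left(7 + 4\right) = -7 + 11 = 4$)
$q{\left(Q \right)} = 4 Q^{2}$ ($q{\left(Q \right)} = \left(2 Q\right)^{2} = 4 Q^{2}$)
$h{\left(I \right)} = - 4 I^{2}$
$t{\left(X \right)} = 4 X^{2}$ ($t{\left(X \right)} = 2 X 2 X = 4 X^{2}$)
$a 7 + t{\left(h{\left(-5 \right)} \right)} = 4 \cdot 7 + 4 \left(- 4 \left(-5\right)^{2}\right)^{2} = 28 + 4 \left(\left(-4\right) 25\right)^{2} = 28 + 4 \left(-100\right)^{2} = 28 + 4 \cdot 10000 = 28 + 40000 = 40028$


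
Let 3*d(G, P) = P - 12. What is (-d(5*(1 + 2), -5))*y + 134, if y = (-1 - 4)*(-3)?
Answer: 219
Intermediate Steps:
y = 15 (y = -5*(-3) = 15)
d(G, P) = -4 + P/3 (d(G, P) = (P - 12)/3 = (-12 + P)/3 = -4 + P/3)
(-d(5*(1 + 2), -5))*y + 134 = -(-4 + (1/3)*(-5))*15 + 134 = -(-4 - 5/3)*15 + 134 = -1*(-17/3)*15 + 134 = (17/3)*15 + 134 = 85 + 134 = 219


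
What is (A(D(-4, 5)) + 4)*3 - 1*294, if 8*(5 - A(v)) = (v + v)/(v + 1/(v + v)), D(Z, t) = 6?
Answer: -19545/73 ≈ -267.74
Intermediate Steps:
A(v) = 5 - v/(4*(v + 1/(2*v))) (A(v) = 5 - (v + v)/(8*(v + 1/(v + v))) = 5 - 2*v/(8*(v + 1/(2*v))) = 5 - v/(4*(v + 1/(2*v))))
(A(D(-4, 5)) + 4)*3 - 1*294 = ((10 + 19*6**2)/(2*(1 + 2*6**2)) + 4)*3 - 1*294 = ((10 + 19*36)/(2*(1 + 2*36)) + 4)*3 - 294 = ((10 + 684)/(2*(1 + 72)) + 4)*3 - 294 = ((1/2)*694/73 + 4)*3 - 294 = ((1/2)*(1/73)*694 + 4)*3 - 294 = (347/73 + 4)*3 - 294 = (639/73)*3 - 294 = 1917/73 - 294 = -19545/73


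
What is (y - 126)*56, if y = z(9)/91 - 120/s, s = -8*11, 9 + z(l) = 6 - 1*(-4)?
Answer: -998000/143 ≈ -6979.0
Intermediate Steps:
z(l) = 1 (z(l) = -9 + (6 - 1*(-4)) = -9 + (6 + 4) = -9 + 10 = 1)
s = -88
y = 1376/1001 (y = 1/91 - 120/(-88) = 1*(1/91) - 120*(-1/88) = 1/91 + 15/11 = 1376/1001 ≈ 1.3746)
(y - 126)*56 = (1376/1001 - 126)*56 = -124750/1001*56 = -998000/143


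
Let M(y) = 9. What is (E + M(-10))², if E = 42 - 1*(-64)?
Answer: 13225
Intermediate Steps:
E = 106 (E = 42 + 64 = 106)
(E + M(-10))² = (106 + 9)² = 115² = 13225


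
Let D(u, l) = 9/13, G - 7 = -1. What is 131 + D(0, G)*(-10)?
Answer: 1613/13 ≈ 124.08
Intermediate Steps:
G = 6 (G = 7 - 1 = 6)
D(u, l) = 9/13 (D(u, l) = 9*(1/13) = 9/13)
131 + D(0, G)*(-10) = 131 + (9/13)*(-10) = 131 - 90/13 = 1613/13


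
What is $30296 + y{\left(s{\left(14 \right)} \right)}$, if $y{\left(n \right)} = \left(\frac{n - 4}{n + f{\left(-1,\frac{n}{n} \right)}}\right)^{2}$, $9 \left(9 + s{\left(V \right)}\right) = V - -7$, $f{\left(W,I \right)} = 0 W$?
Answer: $\frac{757464}{25} \approx 30299.0$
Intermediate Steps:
$f{\left(W,I \right)} = 0$
$s{\left(V \right)} = - \frac{74}{9} + \frac{V}{9}$ ($s{\left(V \right)} = -9 + \frac{V - -7}{9} = -9 + \frac{V + 7}{9} = -9 + \frac{7 + V}{9} = -9 + \left(\frac{7}{9} + \frac{V}{9}\right) = - \frac{74}{9} + \frac{V}{9}$)
$y{\left(n \right)} = \frac{\left(-4 + n\right)^{2}}{n^{2}}$ ($y{\left(n \right)} = \left(\frac{n - 4}{n + 0}\right)^{2} = \left(\frac{-4 + n}{n}\right)^{2} = \frac{\left(-4 + n\right)^{2}}{n^{2}}$)
$30296 + y{\left(s{\left(14 \right)} \right)} = 30296 + \frac{\left(-4 + \left(- \frac{74}{9} + \frac{1}{9} \cdot 14\right)\right)^{2}}{\left(- \frac{74}{9} + \frac{1}{9} \cdot 14\right)^{2}} = 30296 + \frac{\left(-4 + \left(- \frac{74}{9} + \frac{14}{9}\right)\right)^{2}}{\left(- \frac{74}{9} + \frac{14}{9}\right)^{2}} = 30296 + \frac{\left(-4 - \frac{20}{3}\right)^{2}}{\frac{400}{9}} = 30296 + \frac{9 \left(- \frac{32}{3}\right)^{2}}{400} = 30296 + \frac{9}{400} \cdot \frac{1024}{9} = 30296 + \frac{64}{25} = \frac{757464}{25}$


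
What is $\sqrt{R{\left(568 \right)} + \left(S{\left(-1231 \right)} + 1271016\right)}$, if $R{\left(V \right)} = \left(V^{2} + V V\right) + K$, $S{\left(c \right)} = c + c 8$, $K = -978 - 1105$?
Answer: $\sqrt{1903102} \approx 1379.5$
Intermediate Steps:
$K = -2083$
$S{\left(c \right)} = 9 c$ ($S{\left(c \right)} = c + 8 c = 9 c$)
$R{\left(V \right)} = -2083 + 2 V^{2}$ ($R{\left(V \right)} = \left(V^{2} + V V\right) - 2083 = \left(V^{2} + V^{2}\right) - 2083 = 2 V^{2} - 2083 = -2083 + 2 V^{2}$)
$\sqrt{R{\left(568 \right)} + \left(S{\left(-1231 \right)} + 1271016\right)} = \sqrt{\left(-2083 + 2 \cdot 568^{2}\right) + \left(9 \left(-1231\right) + 1271016\right)} = \sqrt{\left(-2083 + 2 \cdot 322624\right) + \left(-11079 + 1271016\right)} = \sqrt{\left(-2083 + 645248\right) + 1259937} = \sqrt{643165 + 1259937} = \sqrt{1903102}$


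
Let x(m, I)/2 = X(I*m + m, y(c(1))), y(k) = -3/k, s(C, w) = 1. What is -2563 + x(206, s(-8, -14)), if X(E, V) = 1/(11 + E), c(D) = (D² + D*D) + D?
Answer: -1084147/423 ≈ -2563.0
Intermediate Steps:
c(D) = D + 2*D² (c(D) = (D² + D²) + D = 2*D² + D = D + 2*D²)
x(m, I) = 2/(11 + m + I*m) (x(m, I) = 2/(11 + (I*m + m)) = 2/(11 + (m + I*m)) = 2/(11 + m + I*m))
-2563 + x(206, s(-8, -14)) = -2563 + 2/(11 + 206*(1 + 1)) = -2563 + 2/(11 + 206*2) = -2563 + 2/(11 + 412) = -2563 + 2/423 = -1084147/423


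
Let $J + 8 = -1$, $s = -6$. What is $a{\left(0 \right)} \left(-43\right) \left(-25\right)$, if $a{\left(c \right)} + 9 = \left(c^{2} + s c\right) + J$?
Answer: $-19350$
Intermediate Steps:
$J = -9$ ($J = -8 - 1 = -9$)
$a{\left(c \right)} = -18 + c^{2} - 6 c$ ($a{\left(c \right)} = -9 - \left(9 - c^{2} + 6 c\right) = -18 + c^{2} - 6 c$)
$a{\left(0 \right)} \left(-43\right) \left(-25\right) = \left(-18 + 0^{2} - 0\right) \left(-43\right) \left(-25\right) = \left(-18 + 0 + 0\right) \left(-43\right) \left(-25\right) = \left(-18\right) \left(-43\right) \left(-25\right) = 774 \left(-25\right) = -19350$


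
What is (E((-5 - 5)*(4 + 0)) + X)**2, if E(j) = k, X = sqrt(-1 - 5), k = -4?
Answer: (4 - I*sqrt(6))**2 ≈ 10.0 - 19.596*I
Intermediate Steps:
X = I*sqrt(6) (X = sqrt(-6) = I*sqrt(6) ≈ 2.4495*I)
E(j) = -4
(E((-5 - 5)*(4 + 0)) + X)**2 = (-4 + I*sqrt(6))**2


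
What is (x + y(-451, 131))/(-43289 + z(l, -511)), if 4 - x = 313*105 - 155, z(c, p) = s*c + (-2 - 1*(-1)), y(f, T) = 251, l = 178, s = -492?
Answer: 32455/130866 ≈ 0.24800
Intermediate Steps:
z(c, p) = -1 - 492*c (z(c, p) = -492*c + (-2 - 1*(-1)) = -492*c + (-2 + 1) = -492*c - 1 = -1 - 492*c)
x = -32706 (x = 4 - (313*105 - 155) = 4 - (32865 - 155) = 4 - 1*32710 = 4 - 32710 = -32706)
(x + y(-451, 131))/(-43289 + z(l, -511)) = (-32706 + 251)/(-43289 + (-1 - 492*178)) = -32455/(-43289 + (-1 - 87576)) = -32455/(-43289 - 87577) = -32455/(-130866) = -32455*(-1/130866) = 32455/130866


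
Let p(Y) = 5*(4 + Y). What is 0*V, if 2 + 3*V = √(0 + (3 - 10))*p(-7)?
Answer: 0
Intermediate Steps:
p(Y) = 20 + 5*Y
V = -⅔ - 5*I*√7 (V = -⅔ + (√(0 + (3 - 10))*(20 + 5*(-7)))/3 = -⅔ + (√(0 - 7)*(20 - 35))/3 = -⅔ + (√(-7)*(-15))/3 = -⅔ + ((I*√7)*(-15))/3 = -⅔ + (-15*I*√7)/3 = -⅔ - 5*I*√7 ≈ -0.66667 - 13.229*I)
0*V = 0*(-⅔ - 5*I*√7) = 0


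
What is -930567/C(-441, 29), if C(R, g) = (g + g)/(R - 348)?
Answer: 734217363/58 ≈ 1.2659e+7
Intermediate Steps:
C(R, g) = 2*g/(-348 + R) (C(R, g) = (2*g)/(-348 + R) = 2*g/(-348 + R))
-930567/C(-441, 29) = -930567/(2*29/(-348 - 441)) = -930567/(2*29/(-789)) = -930567/(2*29*(-1/789)) = -930567/(-58/789) = -930567*(-789/58) = 734217363/58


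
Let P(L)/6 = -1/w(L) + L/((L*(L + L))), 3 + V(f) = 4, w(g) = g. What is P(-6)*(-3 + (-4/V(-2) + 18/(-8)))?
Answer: -37/8 ≈ -4.6250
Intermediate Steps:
V(f) = 1 (V(f) = -3 + 4 = 1)
P(L) = -3/L (P(L) = 6*(-1/L + L/((L*(L + L)))) = 6*(-1/L + L/((L*(2*L)))) = 6*(-1/L + L/((2*L²))) = 6*(-1/L + L*(1/(2*L²))) = 6*(-1/L + 1/(2*L)) = 6*(-1/(2*L)) = -3/L)
P(-6)*(-3 + (-4/V(-2) + 18/(-8))) = (-3/(-6))*(-3 + (-4/1 + 18/(-8))) = (-3*(-⅙))*(-3 + (-4*1 + 18*(-⅛))) = (-3 + (-4 - 9/4))/2 = (-3 - 25/4)/2 = (½)*(-37/4) = -37/8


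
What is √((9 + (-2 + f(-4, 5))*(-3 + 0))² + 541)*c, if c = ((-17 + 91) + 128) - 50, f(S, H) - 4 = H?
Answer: 152*√685 ≈ 3978.2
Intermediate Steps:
f(S, H) = 4 + H
c = 152 (c = (74 + 128) - 50 = 202 - 50 = 152)
√((9 + (-2 + f(-4, 5))*(-3 + 0))² + 541)*c = √((9 + (-2 + (4 + 5))*(-3 + 0))² + 541)*152 = √((9 + (-2 + 9)*(-3))² + 541)*152 = √((9 + 7*(-3))² + 541)*152 = √((9 - 21)² + 541)*152 = √((-12)² + 541)*152 = √(144 + 541)*152 = √685*152 = 152*√685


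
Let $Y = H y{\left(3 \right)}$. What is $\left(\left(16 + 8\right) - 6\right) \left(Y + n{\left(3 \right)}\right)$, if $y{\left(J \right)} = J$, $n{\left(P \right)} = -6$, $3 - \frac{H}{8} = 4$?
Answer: $-540$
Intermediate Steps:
$H = -8$ ($H = 24 - 32 = -8$)
$Y = -24$ ($Y = \left(-8\right) 3 = -24$)
$\left(\left(16 + 8\right) - 6\right) \left(Y + n{\left(3 \right)}\right) = \left(\left(16 + 8\right) - 6\right) \left(-24 - 6\right) = \left(24 - 6\right) \left(-30\right) = 18 \left(-30\right) = -540$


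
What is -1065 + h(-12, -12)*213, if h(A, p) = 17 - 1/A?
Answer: 10295/4 ≈ 2573.8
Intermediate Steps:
-1065 + h(-12, -12)*213 = -1065 + (17 - 1/(-12))*213 = -1065 + (17 - 1*(-1/12))*213 = -1065 + (17 + 1/12)*213 = -1065 + (205/12)*213 = -1065 + 14555/4 = 10295/4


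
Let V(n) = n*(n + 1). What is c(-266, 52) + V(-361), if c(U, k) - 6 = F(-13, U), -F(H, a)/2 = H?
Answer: 129992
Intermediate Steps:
F(H, a) = -2*H
c(U, k) = 32 (c(U, k) = 6 - 2*(-13) = 6 + 26 = 32)
V(n) = n*(1 + n)
c(-266, 52) + V(-361) = 32 - 361*(1 - 361) = 32 - 361*(-360) = 32 + 129960 = 129992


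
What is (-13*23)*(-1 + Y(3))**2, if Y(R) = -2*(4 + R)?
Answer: -67275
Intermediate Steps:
Y(R) = -8 - 2*R
(-13*23)*(-1 + Y(3))**2 = (-13*23)*(-1 + (-8 - 2*3))**2 = -299*(-1 + (-8 - 6))**2 = -299*(-1 - 14)**2 = -299*(-15)**2 = -299*225 = -67275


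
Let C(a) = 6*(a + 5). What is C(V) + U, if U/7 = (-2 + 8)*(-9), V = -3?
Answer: -366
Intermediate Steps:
U = -378 (U = 7*((-2 + 8)*(-9)) = 7*(6*(-9)) = 7*(-54) = -378)
C(a) = 30 + 6*a (C(a) = 6*(5 + a) = 30 + 6*a)
C(V) + U = (30 + 6*(-3)) - 378 = (30 - 18) - 378 = 12 - 378 = -366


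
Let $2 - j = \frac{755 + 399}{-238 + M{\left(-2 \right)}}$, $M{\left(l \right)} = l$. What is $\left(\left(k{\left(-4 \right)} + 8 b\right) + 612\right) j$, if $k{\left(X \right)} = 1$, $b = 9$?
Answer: $\frac{111929}{24} \approx 4663.7$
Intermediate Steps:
$j = \frac{817}{120}$ ($j = 2 - \frac{755 + 399}{-238 - 2} = 2 - \frac{1154}{-240} = 2 - 1154 \left(- \frac{1}{240}\right) = 2 - - \frac{577}{120} = 2 + \frac{577}{120} = \frac{817}{120} \approx 6.8083$)
$\left(\left(k{\left(-4 \right)} + 8 b\right) + 612\right) j = \left(\left(1 + 8 \cdot 9\right) + 612\right) \frac{817}{120} = \left(\left(1 + 72\right) + 612\right) \frac{817}{120} = \left(73 + 612\right) \frac{817}{120} = 685 \cdot \frac{817}{120} = \frac{111929}{24}$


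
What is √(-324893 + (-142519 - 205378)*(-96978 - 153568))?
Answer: √87163876869 ≈ 2.9524e+5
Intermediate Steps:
√(-324893 + (-142519 - 205378)*(-96978 - 153568)) = √(-324893 - 347897*(-250546)) = √(-324893 + 87164201762) = √87163876869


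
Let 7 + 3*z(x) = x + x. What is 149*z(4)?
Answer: 149/3 ≈ 49.667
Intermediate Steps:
z(x) = -7/3 + 2*x/3 (z(x) = -7/3 + (x + x)/3 = -7/3 + (2*x)/3 = -7/3 + 2*x/3)
149*z(4) = 149*(-7/3 + (2/3)*4) = 149*(-7/3 + 8/3) = 149*(1/3) = 149/3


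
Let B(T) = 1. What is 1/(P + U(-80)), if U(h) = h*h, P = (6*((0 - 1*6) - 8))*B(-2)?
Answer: 1/6316 ≈ 0.00015833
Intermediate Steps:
P = -84 (P = (6*((0 - 1*6) - 8))*1 = (6*((0 - 6) - 8))*1 = (6*(-6 - 8))*1 = (6*(-14))*1 = -84*1 = -84)
U(h) = h²
1/(P + U(-80)) = 1/(-84 + (-80)²) = 1/(-84 + 6400) = 1/6316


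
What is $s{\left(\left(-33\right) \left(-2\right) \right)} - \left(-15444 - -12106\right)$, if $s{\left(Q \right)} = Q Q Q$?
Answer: $290834$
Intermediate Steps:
$s{\left(Q \right)} = Q^{3}$ ($s{\left(Q \right)} = Q^{2} Q = Q^{3}$)
$s{\left(\left(-33\right) \left(-2\right) \right)} - \left(-15444 - -12106\right) = \left(\left(-33\right) \left(-2\right)\right)^{3} - \left(-15444 - -12106\right) = 66^{3} - \left(-15444 + 12106\right) = 287496 - -3338 = 287496 + 3338 = 290834$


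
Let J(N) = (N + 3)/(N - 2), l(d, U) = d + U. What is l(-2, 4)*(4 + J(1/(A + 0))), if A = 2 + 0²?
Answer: 10/3 ≈ 3.3333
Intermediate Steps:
A = 2 (A = 2 + 0 = 2)
l(d, U) = U + d
J(N) = (3 + N)/(-2 + N)
l(-2, 4)*(4 + J(1/(A + 0))) = (4 - 2)*(4 + (3 + 1/(2 + 0))/(-2 + 1/(2 + 0))) = 2*(4 + (3 + 1/2)/(-2 + 1/2)) = 2*(4 + (3 + ½)/(-2 + ½)) = 2*(4 + (7/2)/(-3/2)) = 2*(4 - ⅔*7/2) = 2*(4 - 7/3) = 2*(5/3) = 10/3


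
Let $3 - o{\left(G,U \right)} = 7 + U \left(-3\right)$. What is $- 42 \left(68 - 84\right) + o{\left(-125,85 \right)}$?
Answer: $923$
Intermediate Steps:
$o{\left(G,U \right)} = -4 + 3 U$ ($o{\left(G,U \right)} = 3 - \left(7 + U \left(-3\right)\right) = 3 - \left(7 - 3 U\right) = 3 + \left(-7 + 3 U\right) = -4 + 3 U$)
$- 42 \left(68 - 84\right) + o{\left(-125,85 \right)} = - 42 \left(68 - 84\right) + \left(-4 + 3 \cdot 85\right) = \left(-42\right) \left(-16\right) + \left(-4 + 255\right) = 672 + 251 = 923$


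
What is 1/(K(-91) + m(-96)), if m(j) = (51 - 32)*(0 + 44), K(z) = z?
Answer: 1/745 ≈ 0.0013423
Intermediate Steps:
m(j) = 836 (m(j) = 19*44 = 836)
1/(K(-91) + m(-96)) = 1/(-91 + 836) = 1/745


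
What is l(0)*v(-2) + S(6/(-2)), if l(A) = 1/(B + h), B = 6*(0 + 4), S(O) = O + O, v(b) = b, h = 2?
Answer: -79/13 ≈ -6.0769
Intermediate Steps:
S(O) = 2*O
B = 24 (B = 6*4 = 24)
l(A) = 1/26 (l(A) = 1/(24 + 2) = 1/26)
l(0)*v(-2) + S(6/(-2)) = (1/26)*(-2) + 2*(6/(-2)) = -1/13 + 2*(6*(-½)) = -1/13 + 2*(-3) = -1/13 - 6 = -79/13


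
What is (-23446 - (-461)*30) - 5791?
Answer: -15407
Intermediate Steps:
(-23446 - (-461)*30) - 5791 = (-23446 - 1*(-13830)) - 5791 = (-23446 + 13830) - 5791 = -9616 - 5791 = -15407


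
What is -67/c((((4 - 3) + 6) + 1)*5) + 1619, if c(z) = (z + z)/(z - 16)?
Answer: 15989/10 ≈ 1598.9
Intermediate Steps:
c(z) = 2*z/(-16 + z) (c(z) = (2*z)/(-16 + z) = 2*z/(-16 + z))
-67/c((((4 - 3) + 6) + 1)*5) + 1619 = -67*(-16 + (((4 - 3) + 6) + 1)*5)/(10*(((4 - 3) + 6) + 1)) + 1619 = -67*(-16 + ((1 + 6) + 1)*5)/(10*((1 + 6) + 1)) + 1619 = -67*(-16 + (7 + 1)*5)/(10*(7 + 1)) + 1619 = -67/(2*(8*5)/(-16 + 8*5)) + 1619 = -67/(2*40/(-16 + 40)) + 1619 = -67/(2*40/24) + 1619 = -67/(2*40*(1/24)) + 1619 = -67/10/3 + 1619 = -67*3/10 + 1619 = -201/10 + 1619 = 15989/10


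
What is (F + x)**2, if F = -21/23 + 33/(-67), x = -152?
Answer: 55884014404/2374681 ≈ 23533.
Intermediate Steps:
F = -2166/1541 (F = -21*1/23 + 33*(-1/67) = -21/23 - 33/67 = -2166/1541 ≈ -1.4056)
(F + x)**2 = (-2166/1541 - 152)**2 = (-236398/1541)**2 = 55884014404/2374681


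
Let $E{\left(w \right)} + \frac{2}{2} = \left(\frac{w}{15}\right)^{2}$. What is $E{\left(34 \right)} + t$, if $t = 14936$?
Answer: $\frac{3361531}{225} \approx 14940.0$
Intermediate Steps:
$E{\left(w \right)} = -1 + \frac{w^{2}}{225}$ ($E{\left(w \right)} = -1 + \left(\frac{w}{15}\right)^{2} = -1 + \frac{w^{2}}{225}$)
$E{\left(34 \right)} + t = \left(-1 + \frac{34^{2}}{225}\right) + 14936 = \left(-1 + \frac{1}{225} \cdot 1156\right) + 14936 = \left(-1 + \frac{1156}{225}\right) + 14936 = \frac{931}{225} + 14936 = \frac{3361531}{225}$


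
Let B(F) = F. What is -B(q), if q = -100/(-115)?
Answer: -20/23 ≈ -0.86957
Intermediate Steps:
q = 20/23 (q = -100*(-1/115) = 20/23 ≈ 0.86957)
-B(q) = -1*20/23 = -20/23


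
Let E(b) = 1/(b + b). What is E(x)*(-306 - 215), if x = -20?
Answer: 521/40 ≈ 13.025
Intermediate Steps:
E(b) = 1/(2*b)
E(x)*(-306 - 215) = ((1/2)/(-20))*(-306 - 215) = ((1/2)*(-1/20))*(-521) = -1/40*(-521) = 521/40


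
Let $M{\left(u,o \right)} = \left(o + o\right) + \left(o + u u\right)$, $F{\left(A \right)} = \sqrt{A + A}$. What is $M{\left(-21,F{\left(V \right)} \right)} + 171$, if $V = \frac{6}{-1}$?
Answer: $612 + 6 i \sqrt{3} \approx 612.0 + 10.392 i$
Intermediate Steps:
$V = -6$ ($V = 6 \left(-1\right) = -6$)
$F{\left(A \right)} = \sqrt{2} \sqrt{A}$ ($F{\left(A \right)} = \sqrt{2 A} = \sqrt{2} \sqrt{A}$)
$M{\left(u,o \right)} = u^{2} + 3 o$ ($M{\left(u,o \right)} = 2 o + \left(o + u^{2}\right) = u^{2} + 3 o$)
$M{\left(-21,F{\left(V \right)} \right)} + 171 = \left(\left(-21\right)^{2} + 3 \sqrt{2} \sqrt{-6}\right) + 171 = \left(441 + 3 \sqrt{2} i \sqrt{6}\right) + 171 = \left(441 + 3 \cdot 2 i \sqrt{3}\right) + 171 = \left(441 + 6 i \sqrt{3}\right) + 171 = 612 + 6 i \sqrt{3}$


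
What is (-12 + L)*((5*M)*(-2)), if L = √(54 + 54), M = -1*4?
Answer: -480 + 240*√3 ≈ -64.308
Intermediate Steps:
M = -4
L = 6*√3 (L = √108 = 6*√3 ≈ 10.392)
(-12 + L)*((5*M)*(-2)) = (-12 + 6*√3)*((5*(-4))*(-2)) = (-12 + 6*√3)*(-20*(-2)) = (-12 + 6*√3)*40 = -480 + 240*√3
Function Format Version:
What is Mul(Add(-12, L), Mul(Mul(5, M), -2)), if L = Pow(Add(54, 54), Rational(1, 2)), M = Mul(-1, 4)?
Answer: Add(-480, Mul(240, Pow(3, Rational(1, 2)))) ≈ -64.308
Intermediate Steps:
M = -4
L = Mul(6, Pow(3, Rational(1, 2))) (L = Pow(108, Rational(1, 2)) = Mul(6, Pow(3, Rational(1, 2))) ≈ 10.392)
Mul(Add(-12, L), Mul(Mul(5, M), -2)) = Mul(Add(-12, Mul(6, Pow(3, Rational(1, 2)))), Mul(Mul(5, -4), -2)) = Mul(Add(-12, Mul(6, Pow(3, Rational(1, 2)))), Mul(-20, -2)) = Mul(Add(-12, Mul(6, Pow(3, Rational(1, 2)))), 40) = Add(-480, Mul(240, Pow(3, Rational(1, 2))))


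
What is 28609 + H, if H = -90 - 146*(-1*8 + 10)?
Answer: 28227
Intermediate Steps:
H = -382 (H = -90 - 146*(-8 + 10) = -90 - 146*2 = -90 - 292 = -382)
28609 + H = 28609 - 382 = 28227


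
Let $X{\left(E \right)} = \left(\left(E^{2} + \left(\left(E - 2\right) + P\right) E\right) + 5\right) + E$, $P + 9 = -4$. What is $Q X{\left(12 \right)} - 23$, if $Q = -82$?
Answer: $-10273$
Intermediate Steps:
$P = -13$ ($P = -9 - 4 = -13$)
$X{\left(E \right)} = 5 + E + E^{2} + E \left(-15 + E\right)$ ($X{\left(E \right)} = \left(\left(E^{2} + \left(\left(E - 2\right) - 13\right) E\right) + 5\right) + E = \left(\left(E^{2} + \left(\left(-2 + E\right) - 13\right) E\right) + 5\right) + E = \left(\left(E^{2} + \left(-15 + E\right) E\right) + 5\right) + E = \left(\left(E^{2} + E \left(-15 + E\right)\right) + 5\right) + E = \left(5 + E^{2} + E \left(-15 + E\right)\right) + E = 5 + E + E^{2} + E \left(-15 + E\right)$)
$Q X{\left(12 \right)} - 23 = - 82 \left(5 - 168 + 2 \cdot 12^{2}\right) - 23 = - 82 \left(5 - 168 + 2 \cdot 144\right) - 23 = - 82 \left(5 - 168 + 288\right) - 23 = \left(-82\right) 125 - 23 = -10250 - 23 = -10273$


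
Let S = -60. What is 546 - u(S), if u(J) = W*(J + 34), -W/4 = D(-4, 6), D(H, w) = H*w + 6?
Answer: 2418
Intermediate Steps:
D(H, w) = 6 + H*w
W = 72 (W = -4*(6 - 4*6) = -4*(6 - 24) = -4*(-18) = 72)
u(J) = 2448 + 72*J (u(J) = 72*(J + 34) = 72*(34 + J) = 2448 + 72*J)
546 - u(S) = 546 - (2448 + 72*(-60)) = 546 - (2448 - 4320) = 546 - 1*(-1872) = 546 + 1872 = 2418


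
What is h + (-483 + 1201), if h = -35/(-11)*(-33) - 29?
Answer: 584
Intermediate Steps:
h = -134 (h = -35*(-1/11)*(-33) - 29 = (35/11)*(-33) - 29 = -105 - 29 = -134)
h + (-483 + 1201) = -134 + (-483 + 1201) = -134 + 718 = 584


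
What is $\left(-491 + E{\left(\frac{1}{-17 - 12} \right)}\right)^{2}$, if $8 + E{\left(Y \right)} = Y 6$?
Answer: $\frac{209583529}{841} \approx 2.4921 \cdot 10^{5}$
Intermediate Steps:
$E{\left(Y \right)} = -8 + 6 Y$ ($E{\left(Y \right)} = -8 + Y 6 = -8 + 6 Y$)
$\left(-491 + E{\left(\frac{1}{-17 - 12} \right)}\right)^{2} = \left(-491 - \left(8 - \frac{6}{-17 - 12}\right)\right)^{2} = \left(-491 - \left(8 - \frac{6}{-29}\right)\right)^{2} = \left(-491 + \left(-8 + 6 \left(- \frac{1}{29}\right)\right)\right)^{2} = \left(-491 - \frac{238}{29}\right)^{2} = \left(- \frac{14477}{29}\right)^{2} = \frac{209583529}{841}$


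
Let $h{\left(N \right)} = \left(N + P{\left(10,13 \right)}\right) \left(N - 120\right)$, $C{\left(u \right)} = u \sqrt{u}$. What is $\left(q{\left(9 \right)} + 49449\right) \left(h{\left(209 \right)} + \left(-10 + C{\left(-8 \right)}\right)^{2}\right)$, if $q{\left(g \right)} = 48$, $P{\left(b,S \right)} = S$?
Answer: $957568962 + 15839040 i \sqrt{2} \approx 9.5757 \cdot 10^{8} + 2.24 \cdot 10^{7} i$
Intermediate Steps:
$C{\left(u \right)} = u^{\frac{3}{2}}$
$h{\left(N \right)} = \left(-120 + N\right) \left(13 + N\right)$ ($h{\left(N \right)} = \left(N + 13\right) \left(N - 120\right) = \left(13 + N\right) \left(-120 + N\right) = \left(-120 + N\right) \left(13 + N\right)$)
$\left(q{\left(9 \right)} + 49449\right) \left(h{\left(209 \right)} + \left(-10 + C{\left(-8 \right)}\right)^{2}\right) = \left(48 + 49449\right) \left(\left(-1560 + 209^{2} - 22363\right) + \left(-10 + \left(-8\right)^{\frac{3}{2}}\right)^{2}\right) = 49497 \left(\left(-1560 + 43681 - 22363\right) + \left(-10 - 16 i \sqrt{2}\right)^{2}\right) = 49497 \left(19758 + \left(-10 - 16 i \sqrt{2}\right)^{2}\right) = 977961726 + 49497 \left(-10 - 16 i \sqrt{2}\right)^{2}$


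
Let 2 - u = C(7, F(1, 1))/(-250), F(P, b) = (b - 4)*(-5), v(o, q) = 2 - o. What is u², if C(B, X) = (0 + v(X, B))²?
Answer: 447561/62500 ≈ 7.1610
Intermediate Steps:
F(P, b) = 20 - 5*b (F(P, b) = (-4 + b)*(-5) = 20 - 5*b)
C(B, X) = (2 - X)² (C(B, X) = (0 + (2 - X))² = (2 - X)²)
u = 669/250 (u = 2 - (-2 + (20 - 5*1))²/(-250) = 2 - (-2 + (20 - 5))²*(-1)/250 = 2 - (-2 + 15)²*(-1)/250 = 2 - 13²*(-1)/250 = 2 - 169*(-1)/250 = 2 - 1*(-169/250) = 2 + 169/250 = 669/250 ≈ 2.6760)
u² = (669/250)² = 447561/62500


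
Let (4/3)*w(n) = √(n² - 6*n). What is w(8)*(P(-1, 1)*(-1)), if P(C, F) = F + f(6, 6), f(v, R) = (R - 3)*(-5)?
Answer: 42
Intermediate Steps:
w(n) = 3*√(n² - 6*n)/4
f(v, R) = 15 - 5*R (f(v, R) = (-3 + R)*(-5) = 15 - 5*R)
P(C, F) = -15 + F (P(C, F) = F + (15 - 5*6) = F + (15 - 30) = F - 15 = -15 + F)
w(8)*(P(-1, 1)*(-1)) = (3*√(8*(-6 + 8))/4)*((-15 + 1)*(-1)) = (3*√(8*2)/4)*(-14*(-1)) = (3*√16/4)*14 = ((¾)*4)*14 = 3*14 = 42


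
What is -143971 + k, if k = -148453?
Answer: -292424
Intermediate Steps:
-143971 + k = -143971 - 148453 = -292424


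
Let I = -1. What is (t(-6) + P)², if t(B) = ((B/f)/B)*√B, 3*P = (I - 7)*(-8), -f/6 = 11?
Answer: (1408 - I*√6)²/4356 ≈ 455.11 - 1.5835*I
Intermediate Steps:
f = -66 (f = -6*11 = -66)
P = 64/3 (P = ((-1 - 7)*(-8))/3 = (-8*(-8))/3 = (⅓)*64 = 64/3 ≈ 21.333)
t(B) = -√B/66 (t(B) = ((B/(-66))/B)*√B = ((B*(-1/66))/B)*√B = ((-B/66)/B)*√B = -√B/66)
(t(-6) + P)² = (-I*√6/66 + 64/3)² = (64/3 - I*√6/66)²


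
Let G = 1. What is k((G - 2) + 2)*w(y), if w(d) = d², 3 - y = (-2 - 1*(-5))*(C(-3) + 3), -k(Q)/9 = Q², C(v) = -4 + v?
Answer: -2025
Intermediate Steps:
k(Q) = -9*Q²
y = 15 (y = 3 - (-2 - 1*(-5))*((-4 - 3) + 3) = 3 - (-2 + 5)*(-7 + 3) = 3 - 3*(-4) = 3 - 1*(-12) = 3 + 12 = 15)
k((G - 2) + 2)*w(y) = -9*((1 - 2) + 2)²*15² = -9*(-1 + 2)²*225 = -9*1²*225 = -9*1*225 = -9*225 = -2025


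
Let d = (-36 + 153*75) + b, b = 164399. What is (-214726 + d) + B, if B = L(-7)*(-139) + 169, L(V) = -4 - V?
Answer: -39136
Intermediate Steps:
B = -248 (B = (-4 - 1*(-7))*(-139) + 169 = (-4 + 7)*(-139) + 169 = 3*(-139) + 169 = -417 + 169 = -248)
d = 175838 (d = (-36 + 153*75) + 164399 = (-36 + 11475) + 164399 = 11439 + 164399 = 175838)
(-214726 + d) + B = (-214726 + 175838) - 248 = -38888 - 248 = -39136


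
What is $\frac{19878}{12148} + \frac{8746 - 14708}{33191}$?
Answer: $\frac{293672161}{201602134} \approx 1.4567$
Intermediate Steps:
$\frac{19878}{12148} + \frac{8746 - 14708}{33191} = 19878 \cdot \frac{1}{12148} + \left(8746 - 14708\right) \frac{1}{33191} = \frac{9939}{6074} - \frac{5962}{33191} = \frac{293672161}{201602134}$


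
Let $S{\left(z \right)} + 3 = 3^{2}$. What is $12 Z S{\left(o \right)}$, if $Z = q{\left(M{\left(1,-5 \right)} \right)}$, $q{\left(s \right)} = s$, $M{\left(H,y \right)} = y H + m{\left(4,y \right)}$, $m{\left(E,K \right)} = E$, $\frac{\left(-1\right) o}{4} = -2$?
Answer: $-72$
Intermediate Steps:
$o = 8$ ($o = \left(-4\right) \left(-2\right) = 8$)
$M{\left(H,y \right)} = 4 + H y$ ($M{\left(H,y \right)} = y H + 4 = H y + 4 = 4 + H y$)
$S{\left(z \right)} = 6$ ($S{\left(z \right)} = -3 + 3^{2} = -3 + 9 = 6$)
$Z = -1$ ($Z = 4 + 1 \left(-5\right) = 4 - 5 = -1$)
$12 Z S{\left(o \right)} = 12 \left(-1\right) 6 = \left(-12\right) 6 = -72$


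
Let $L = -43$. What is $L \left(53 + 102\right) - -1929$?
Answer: $-4736$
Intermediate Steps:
$L \left(53 + 102\right) - -1929 = - 43 \left(53 + 102\right) - -1929 = \left(-43\right) 155 + 1929 = -6665 + 1929 = -4736$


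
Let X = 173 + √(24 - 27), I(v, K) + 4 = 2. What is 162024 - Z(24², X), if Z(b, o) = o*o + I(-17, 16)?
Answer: 132100 - 346*I*√3 ≈ 1.321e+5 - 599.29*I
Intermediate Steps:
I(v, K) = -2 (I(v, K) = -4 + 2 = -2)
X = 173 + I*√3 (X = 173 + √(-3) = 173 + I*√3 ≈ 173.0 + 1.732*I)
Z(b, o) = -2 + o² (Z(b, o) = o*o - 2 = o² - 2 = -2 + o²)
162024 - Z(24², X) = 162024 - (-2 + (173 + I*√3)²) = 162024 + (2 - (173 + I*√3)²) = 162026 - (173 + I*√3)²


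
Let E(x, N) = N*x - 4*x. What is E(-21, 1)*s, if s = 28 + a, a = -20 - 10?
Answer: -126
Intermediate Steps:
a = -30
E(x, N) = -4*x + N*x
s = -2 (s = 28 - 30 = -2)
E(-21, 1)*s = -21*(-4 + 1)*(-2) = -21*(-3)*(-2) = 63*(-2) = -126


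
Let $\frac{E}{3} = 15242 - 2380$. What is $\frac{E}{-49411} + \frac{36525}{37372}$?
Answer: $\frac{362700783}{1846587892} \approx 0.19642$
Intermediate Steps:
$E = 38586$ ($E = 3 \left(15242 - 2380\right) = 3 \cdot 12862 = 38586$)
$\frac{E}{-49411} + \frac{36525}{37372} = \frac{38586}{-49411} + \frac{36525}{37372} = 38586 \left(- \frac{1}{49411}\right) + 36525 \cdot \frac{1}{37372} = - \frac{38586}{49411} + \frac{36525}{37372} = \frac{362700783}{1846587892}$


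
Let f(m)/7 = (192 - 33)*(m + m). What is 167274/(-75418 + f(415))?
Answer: 83637/424186 ≈ 0.19717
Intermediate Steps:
f(m) = 2226*m (f(m) = 7*((192 - 33)*(m + m)) = 7*(159*(2*m)) = 7*(318*m) = 2226*m)
167274/(-75418 + f(415)) = 167274/(-75418 + 2226*415) = 167274/(-75418 + 923790) = 167274/848372 = 167274*(1/848372) = 83637/424186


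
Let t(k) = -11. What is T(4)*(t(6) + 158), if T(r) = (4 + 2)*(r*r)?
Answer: 14112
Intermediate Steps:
T(r) = 6*r²
T(4)*(t(6) + 158) = (6*4²)*(-11 + 158) = (6*16)*147 = 96*147 = 14112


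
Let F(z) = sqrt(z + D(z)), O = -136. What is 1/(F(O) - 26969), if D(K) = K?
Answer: -26969/727327233 - 4*I*sqrt(17)/727327233 ≈ -3.708e-5 - 2.2675e-8*I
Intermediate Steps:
F(z) = sqrt(2)*sqrt(z) (F(z) = sqrt(z + z) = sqrt(2*z) = sqrt(2)*sqrt(z))
1/(F(O) - 26969) = 1/(sqrt(2)*sqrt(-136) - 26969) = 1/(sqrt(2)*(2*I*sqrt(34)) - 26969) = 1/(4*I*sqrt(17) - 26969) = 1/(-26969 + 4*I*sqrt(17))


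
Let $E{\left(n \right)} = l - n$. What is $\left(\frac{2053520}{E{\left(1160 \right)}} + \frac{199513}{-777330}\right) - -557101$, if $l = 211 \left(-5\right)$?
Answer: $\frac{191522393981611}{344357190} \approx 5.5617 \cdot 10^{5}$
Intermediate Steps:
$l = -1055$
$E{\left(n \right)} = -1055 - n$
$\left(\frac{2053520}{E{\left(1160 \right)}} + \frac{199513}{-777330}\right) - -557101 = \left(\frac{2053520}{-1055 - 1160} + \frac{199513}{-777330}\right) - -557101 = \left(\frac{2053520}{-1055 - 1160} + 199513 \left(- \frac{1}{777330}\right)\right) + 557101 = \left(\frac{2053520}{-2215} - \frac{199513}{777330}\right) + 557101 = \left(2053520 \left(- \frac{1}{2215}\right) - \frac{199513}{777330}\right) + 557101 = \left(- \frac{410704}{443} - \frac{199513}{777330}\right) + 557101 = - \frac{319340924579}{344357190} + 557101 = \frac{191522393981611}{344357190}$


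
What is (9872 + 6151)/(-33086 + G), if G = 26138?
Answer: -5341/2316 ≈ -2.3061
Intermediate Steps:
(9872 + 6151)/(-33086 + G) = (9872 + 6151)/(-33086 + 26138) = 16023/(-6948) = 16023*(-1/6948) = -5341/2316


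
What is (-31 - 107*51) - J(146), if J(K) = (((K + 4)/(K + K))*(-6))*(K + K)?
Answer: -4588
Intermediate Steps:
J(K) = -24 - 6*K (J(K) = (((4 + K)/((2*K)))*(-6))*(2*K) = (((4 + K)*(1/(2*K)))*(-6))*(2*K) = (((4 + K)/(2*K))*(-6))*(2*K) = (-3*(4 + K)/K)*(2*K) = -24 - 6*K)
(-31 - 107*51) - J(146) = (-31 - 107*51) - (-24 - 6*146) = (-31 - 5457) - (-24 - 876) = -5488 - 1*(-900) = -5488 + 900 = -4588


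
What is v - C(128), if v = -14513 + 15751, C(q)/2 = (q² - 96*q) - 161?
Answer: -6632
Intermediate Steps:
C(q) = -322 - 192*q + 2*q² (C(q) = 2*((q² - 96*q) - 161) = 2*(-161 + q² - 96*q) = -322 - 192*q + 2*q²)
v = 1238
v - C(128) = 1238 - (-322 - 192*128 + 2*128²) = 1238 - (-322 - 24576 + 2*16384) = 1238 - (-322 - 24576 + 32768) = 1238 - 1*7870 = 1238 - 7870 = -6632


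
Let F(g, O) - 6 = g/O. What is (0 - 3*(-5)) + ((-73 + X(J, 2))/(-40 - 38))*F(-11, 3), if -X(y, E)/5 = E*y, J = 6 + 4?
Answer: 4721/234 ≈ 20.175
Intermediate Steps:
F(g, O) = 6 + g/O
J = 10
X(y, E) = -5*E*y
(0 - 3*(-5)) + ((-73 + X(J, 2))/(-40 - 38))*F(-11, 3) = (0 - 3*(-5)) + ((-73 - 5*2*10)/(-40 - 38))*(6 - 11/3) = (0 + 15) + ((-73 - 100)/(-78))*(6 - 11*⅓) = 15 + (-173*(-1/78))*(6 - 11/3) = 15 + (173/78)*(7/3) = 15 + 1211/234 = 4721/234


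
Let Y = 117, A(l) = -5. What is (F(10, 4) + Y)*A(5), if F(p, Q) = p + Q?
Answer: -655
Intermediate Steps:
F(p, Q) = Q + p
(F(10, 4) + Y)*A(5) = ((4 + 10) + 117)*(-5) = (14 + 117)*(-5) = 131*(-5) = -655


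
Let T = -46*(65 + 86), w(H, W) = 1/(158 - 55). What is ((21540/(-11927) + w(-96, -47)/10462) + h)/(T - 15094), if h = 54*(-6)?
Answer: 4187378494441/283266195612880 ≈ 0.014782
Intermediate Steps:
w(H, W) = 1/103
T = -6946 (T = -46*151 = -6946)
h = -324
((21540/(-11927) + w(-96, -47)/10462) + h)/(T - 15094) = ((21540/(-11927) + (1/103)/10462) - 324)/(-6946 - 15094) = ((21540*(-1/11927) + (1/103)*(1/10462)) - 324)/(-22040) = ((-21540/11927 + 1/1077586) - 324)*(-1/22040) = (-23211190513/12852368222 - 324)*(-1/22040) = -4187378494441/12852368222*(-1/22040) = 4187378494441/283266195612880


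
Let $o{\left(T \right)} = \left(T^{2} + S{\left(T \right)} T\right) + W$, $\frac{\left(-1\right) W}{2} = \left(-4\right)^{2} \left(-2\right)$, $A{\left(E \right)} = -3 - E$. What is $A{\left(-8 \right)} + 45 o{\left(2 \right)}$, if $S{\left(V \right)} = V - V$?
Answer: $3065$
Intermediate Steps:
$S{\left(V \right)} = 0$
$W = 64$ ($W = - 2 \left(-4\right)^{2} \left(-2\right) = - 2 \cdot 16 \left(-2\right) = \left(-2\right) \left(-32\right) = 64$)
$o{\left(T \right)} = 64 + T^{2}$ ($o{\left(T \right)} = \left(T^{2} + 0 T\right) + 64 = \left(T^{2} + 0\right) + 64 = T^{2} + 64 = 64 + T^{2}$)
$A{\left(-8 \right)} + 45 o{\left(2 \right)} = \left(-3 - -8\right) + 45 \left(64 + 2^{2}\right) = \left(-3 + 8\right) + 45 \left(64 + 4\right) = 5 + 45 \cdot 68 = 5 + 3060 = 3065$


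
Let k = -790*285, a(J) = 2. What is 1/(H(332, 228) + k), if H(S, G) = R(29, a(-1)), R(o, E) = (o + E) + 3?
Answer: -1/225116 ≈ -4.4422e-6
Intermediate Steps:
k = -225150
R(o, E) = 3 + E + o (R(o, E) = (E + o) + 3 = 3 + E + o)
H(S, G) = 34 (H(S, G) = 3 + 2 + 29 = 34)
1/(H(332, 228) + k) = 1/(34 - 225150) = 1/(-225116) = -1/225116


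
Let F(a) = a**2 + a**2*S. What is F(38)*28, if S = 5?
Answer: 242592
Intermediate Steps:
F(a) = 6*a**2 (F(a) = a**2 + a**2*5 = a**2 + 5*a**2 = 6*a**2)
F(38)*28 = (6*38**2)*28 = (6*1444)*28 = 8664*28 = 242592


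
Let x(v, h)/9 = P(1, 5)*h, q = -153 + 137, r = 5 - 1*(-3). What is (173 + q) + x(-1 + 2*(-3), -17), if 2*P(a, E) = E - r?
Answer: 773/2 ≈ 386.50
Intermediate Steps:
r = 8 (r = 5 + 3 = 8)
q = -16
P(a, E) = -4 + E/2 (P(a, E) = (E - 1*8)/2 = (E - 8)/2 = (-8 + E)/2 = -4 + E/2)
x(v, h) = -27*h/2 (x(v, h) = 9*((-4 + (1/2)*5)*h) = 9*((-4 + 5/2)*h) = 9*(-3*h/2) = -27*h/2)
(173 + q) + x(-1 + 2*(-3), -17) = (173 - 16) - 27/2*(-17) = 157 + 459/2 = 773/2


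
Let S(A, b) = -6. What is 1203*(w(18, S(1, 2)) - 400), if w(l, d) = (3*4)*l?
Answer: -221352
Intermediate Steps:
w(l, d) = 12*l
1203*(w(18, S(1, 2)) - 400) = 1203*(12*18 - 400) = 1203*(216 - 400) = 1203*(-184) = -221352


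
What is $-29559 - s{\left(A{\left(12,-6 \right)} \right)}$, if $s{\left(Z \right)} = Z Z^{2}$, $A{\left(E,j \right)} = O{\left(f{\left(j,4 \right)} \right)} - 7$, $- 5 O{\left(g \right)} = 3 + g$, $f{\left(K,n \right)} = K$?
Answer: $- \frac{3662107}{125} \approx -29297.0$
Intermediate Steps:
$O{\left(g \right)} = - \frac{3}{5} - \frac{g}{5}$ ($O{\left(g \right)} = - \frac{3 + g}{5} = - \frac{3}{5} - \frac{g}{5}$)
$A{\left(E,j \right)} = - \frac{38}{5} - \frac{j}{5}$ ($A{\left(E,j \right)} = \left(- \frac{3}{5} - \frac{j}{5}\right) - 7 = - \frac{38}{5} - \frac{j}{5}$)
$s{\left(Z \right)} = Z^{3}$
$-29559 - s{\left(A{\left(12,-6 \right)} \right)} = -29559 - \left(- \frac{38}{5} - - \frac{6}{5}\right)^{3} = -29559 - \left(- \frac{38}{5} + \frac{6}{5}\right)^{3} = -29559 - \left(- \frac{32}{5}\right)^{3} = -29559 - - \frac{32768}{125} = -29559 + \frac{32768}{125} = - \frac{3662107}{125}$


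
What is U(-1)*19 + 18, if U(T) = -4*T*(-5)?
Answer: -362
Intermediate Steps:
U(T) = 20*T
U(-1)*19 + 18 = (20*(-1))*19 + 18 = -20*19 + 18 = -380 + 18 = -362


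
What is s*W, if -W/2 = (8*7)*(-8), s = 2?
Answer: 1792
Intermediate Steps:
W = 896 (W = -2*8*7*(-8) = -112*(-8) = -2*(-448) = 896)
s*W = 2*896 = 1792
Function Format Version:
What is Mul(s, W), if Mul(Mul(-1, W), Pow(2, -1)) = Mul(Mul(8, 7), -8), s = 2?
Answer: 1792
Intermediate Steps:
W = 896 (W = Mul(-2, Mul(Mul(8, 7), -8)) = Mul(-2, Mul(56, -8)) = Mul(-2, -448) = 896)
Mul(s, W) = Mul(2, 896) = 1792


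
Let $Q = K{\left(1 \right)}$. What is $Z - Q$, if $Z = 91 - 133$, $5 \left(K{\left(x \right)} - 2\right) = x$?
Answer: $- \frac{221}{5} \approx -44.2$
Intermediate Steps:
$K{\left(x \right)} = 2 + \frac{x}{5}$
$Q = \frac{11}{5}$ ($Q = 2 + \frac{1}{5} \cdot 1 = 2 + \frac{1}{5} = \frac{11}{5} \approx 2.2$)
$Z = -42$ ($Z = 91 - 133 = -42$)
$Z - Q = -42 - \frac{11}{5} = - \frac{221}{5}$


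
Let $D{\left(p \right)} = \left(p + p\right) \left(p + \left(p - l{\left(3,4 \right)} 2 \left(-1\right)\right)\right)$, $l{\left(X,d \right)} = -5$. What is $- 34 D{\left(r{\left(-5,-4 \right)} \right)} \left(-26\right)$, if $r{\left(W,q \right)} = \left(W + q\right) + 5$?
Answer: $127296$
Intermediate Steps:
$r{\left(W,q \right)} = 5 + W + q$
$D{\left(p \right)} = 2 p \left(-10 + 2 p\right)$ ($D{\left(p \right)} = \left(p + p\right) \left(p + \left(p - \left(-5\right) 2 \left(-1\right)\right)\right) = 2 p \left(p + \left(p - \left(-10\right) \left(-1\right)\right)\right) = 2 p \left(p + \left(p - 10\right)\right) = 2 p \left(p + \left(-10 + p\right)\right) = 2 p \left(-10 + 2 p\right)$)
$- 34 D{\left(r{\left(-5,-4 \right)} \right)} \left(-26\right) = - 34 \cdot 4 \left(5 - 5 - 4\right) \left(-5 - 4\right) \left(-26\right) = - 34 \cdot 4 \left(-4\right) \left(-5 - 4\right) \left(-26\right) = - 34 \cdot 4 \left(-4\right) \left(-9\right) \left(-26\right) = \left(-34\right) 144 \left(-26\right) = \left(-4896\right) \left(-26\right) = 127296$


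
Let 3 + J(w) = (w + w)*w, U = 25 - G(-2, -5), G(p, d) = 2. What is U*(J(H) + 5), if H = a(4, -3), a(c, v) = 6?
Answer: 1702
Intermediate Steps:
H = 6
U = 23 (U = 25 - 1*2 = 25 - 2 = 23)
J(w) = -3 + 2*w**2 (J(w) = -3 + (w + w)*w = -3 + (2*w)*w = -3 + 2*w**2)
U*(J(H) + 5) = 23*((-3 + 2*6**2) + 5) = 23*((-3 + 2*36) + 5) = 23*((-3 + 72) + 5) = 23*(69 + 5) = 23*74 = 1702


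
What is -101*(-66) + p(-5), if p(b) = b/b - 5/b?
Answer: 6668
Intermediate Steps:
p(b) = 1 - 5/b
-101*(-66) + p(-5) = -101*(-66) + (-5 - 5)/(-5) = 6666 - 1/5*(-10) = 6666 + 2 = 6668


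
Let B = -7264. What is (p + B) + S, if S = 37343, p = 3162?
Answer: 33241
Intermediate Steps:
(p + B) + S = (3162 - 7264) + 37343 = -4102 + 37343 = 33241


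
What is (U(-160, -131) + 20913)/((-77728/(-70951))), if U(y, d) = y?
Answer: 1472446103/77728 ≈ 18944.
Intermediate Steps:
(U(-160, -131) + 20913)/((-77728/(-70951))) = (-160 + 20913)/((-77728/(-70951))) = 20753/((-77728*(-1/70951))) = 20753/(77728/70951) = 20753*(70951/77728) = 1472446103/77728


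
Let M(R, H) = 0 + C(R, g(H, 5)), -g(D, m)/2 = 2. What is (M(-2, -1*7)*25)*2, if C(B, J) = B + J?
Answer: -300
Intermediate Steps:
g(D, m) = -4 (g(D, m) = -2*2 = -4)
M(R, H) = -4 + R (M(R, H) = 0 + (R - 4) = 0 + (-4 + R) = -4 + R)
(M(-2, -1*7)*25)*2 = ((-4 - 2)*25)*2 = -6*25*2 = -150*2 = -300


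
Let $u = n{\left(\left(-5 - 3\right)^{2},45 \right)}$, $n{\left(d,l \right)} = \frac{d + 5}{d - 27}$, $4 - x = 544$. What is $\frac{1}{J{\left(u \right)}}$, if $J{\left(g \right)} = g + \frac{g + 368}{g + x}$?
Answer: $\frac{736707}{867514} \approx 0.84922$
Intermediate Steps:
$x = -540$ ($x = 4 - 544 = -540$)
$n{\left(d,l \right)} = \frac{5 + d}{-27 + d}$
$u = \frac{69}{37}$ ($u = \frac{5 + \left(-5 - 3\right)^{2}}{-27 + \left(-5 - 3\right)^{2}} = \frac{5 + \left(-8\right)^{2}}{-27 + \left(-8\right)^{2}} = \frac{5 + 64}{-27 + 64} = \frac{1}{37} \cdot 69 = \frac{69}{37} \approx 1.8649$)
$J{\left(g \right)} = g + \frac{368 + g}{-540 + g}$ ($J{\left(g \right)} = g + \frac{g + 368}{g - 540} = g + \frac{368 + g}{-540 + g}$)
$\frac{1}{J{\left(u \right)}} = \frac{1}{\frac{1}{-540 + \frac{69}{37}} \left(368 + \left(\frac{69}{37}\right)^{2} - \frac{37191}{37}\right)} = \frac{1}{\frac{1}{- \frac{19911}{37}} \left(368 + \frac{4761}{1369} - \frac{37191}{37}\right)} = \frac{1}{\left(- \frac{37}{19911}\right) \left(- \frac{867514}{1369}\right)} = \frac{1}{\frac{867514}{736707}} = \frac{736707}{867514}$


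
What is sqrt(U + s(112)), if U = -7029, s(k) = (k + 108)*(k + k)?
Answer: sqrt(42251) ≈ 205.55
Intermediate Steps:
s(k) = 2*k*(108 + k) (s(k) = (108 + k)*(2*k) = 2*k*(108 + k))
sqrt(U + s(112)) = sqrt(-7029 + 2*112*(108 + 112)) = sqrt(-7029 + 2*112*220) = sqrt(-7029 + 49280) = sqrt(42251)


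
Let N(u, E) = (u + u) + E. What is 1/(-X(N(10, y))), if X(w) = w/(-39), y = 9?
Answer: 39/29 ≈ 1.3448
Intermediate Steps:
N(u, E) = E + 2*u (N(u, E) = 2*u + E = E + 2*u)
X(w) = -w/39 (X(w) = w*(-1/39) = -w/39)
1/(-X(N(10, y))) = 1/(-(-1)*(9 + 2*10)/39) = 1/(-(-1)*(9 + 20)/39) = 1/(-(-1)*29/39) = 1/(-1*(-29/39)) = 1/(29/39) = 39/29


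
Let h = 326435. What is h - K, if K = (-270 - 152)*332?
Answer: 466539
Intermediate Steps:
K = -140104 (K = -422*332 = -140104)
h - K = 326435 - 1*(-140104) = 326435 + 140104 = 466539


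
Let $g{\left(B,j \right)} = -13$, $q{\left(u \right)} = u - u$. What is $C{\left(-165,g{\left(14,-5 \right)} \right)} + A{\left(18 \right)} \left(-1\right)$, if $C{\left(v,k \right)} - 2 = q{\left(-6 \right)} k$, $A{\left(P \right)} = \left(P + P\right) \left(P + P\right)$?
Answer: $-1294$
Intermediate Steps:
$A{\left(P \right)} = 4 P^{2}$ ($A{\left(P \right)} = 2 P 2 P = 4 P^{2}$)
$q{\left(u \right)} = 0$
$C{\left(v,k \right)} = 2$ ($C{\left(v,k \right)} = 2 + 0 k = 2 + 0 = 2$)
$C{\left(-165,g{\left(14,-5 \right)} \right)} + A{\left(18 \right)} \left(-1\right) = 2 + 4 \cdot 18^{2} \left(-1\right) = 2 + 4 \cdot 324 \left(-1\right) = 2 + 1296 \left(-1\right) = 2 - 1296 = -1294$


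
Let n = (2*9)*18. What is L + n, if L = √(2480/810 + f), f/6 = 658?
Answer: 324 + 2*√80009/9 ≈ 386.86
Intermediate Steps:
f = 3948 (f = 6*658 = 3948)
n = 324 (n = 18*18 = 324)
L = 2*√80009/9 (L = √(2480/810 + 3948) = √(2480*(1/810) + 3948) = √(248/81 + 3948) = √(320036/81) = 2*√80009/9 ≈ 62.857)
L + n = 2*√80009/9 + 324 = 324 + 2*√80009/9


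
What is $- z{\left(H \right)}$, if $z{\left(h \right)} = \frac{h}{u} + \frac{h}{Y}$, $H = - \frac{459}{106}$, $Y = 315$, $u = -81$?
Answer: $- \frac{221}{5565} \approx -0.039712$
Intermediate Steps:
$H = - \frac{459}{106}$ ($H = \left(-459\right) \frac{1}{106} = - \frac{459}{106} \approx -4.3302$)
$z{\left(h \right)} = - \frac{26 h}{2835}$ ($z{\left(h \right)} = \frac{h}{-81} + \frac{h}{315} = h \left(- \frac{1}{81}\right) + h \frac{1}{315} = - \frac{h}{81} + \frac{h}{315} = - \frac{26 h}{2835}$)
$- z{\left(H \right)} = - \frac{\left(-26\right) \left(-459\right)}{2835 \cdot 106} = \left(-1\right) \frac{221}{5565} = - \frac{221}{5565}$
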